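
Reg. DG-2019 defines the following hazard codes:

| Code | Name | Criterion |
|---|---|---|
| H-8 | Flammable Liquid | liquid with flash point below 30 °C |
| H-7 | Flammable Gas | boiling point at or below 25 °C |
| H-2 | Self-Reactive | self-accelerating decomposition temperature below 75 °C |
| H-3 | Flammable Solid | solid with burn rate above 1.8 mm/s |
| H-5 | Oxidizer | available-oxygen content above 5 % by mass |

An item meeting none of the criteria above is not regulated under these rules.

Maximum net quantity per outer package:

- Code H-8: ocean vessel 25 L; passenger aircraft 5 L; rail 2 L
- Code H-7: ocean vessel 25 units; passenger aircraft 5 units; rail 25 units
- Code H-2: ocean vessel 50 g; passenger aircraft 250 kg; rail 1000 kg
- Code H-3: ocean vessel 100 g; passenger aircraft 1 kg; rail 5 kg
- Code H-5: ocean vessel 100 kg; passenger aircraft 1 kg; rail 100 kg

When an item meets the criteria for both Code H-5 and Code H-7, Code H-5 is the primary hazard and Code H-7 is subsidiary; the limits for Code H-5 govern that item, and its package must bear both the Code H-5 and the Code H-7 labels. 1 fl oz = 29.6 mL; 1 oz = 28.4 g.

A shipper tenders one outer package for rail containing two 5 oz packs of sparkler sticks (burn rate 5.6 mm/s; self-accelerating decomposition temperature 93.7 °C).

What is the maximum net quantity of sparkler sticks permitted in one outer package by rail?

Burn rate 5.6 mm/s meets the Code H-3 criterion (Flammable Solid), so the sparkler sticks are Code H-3.
The rail limit for Code H-3 is 5 kg.

5 kg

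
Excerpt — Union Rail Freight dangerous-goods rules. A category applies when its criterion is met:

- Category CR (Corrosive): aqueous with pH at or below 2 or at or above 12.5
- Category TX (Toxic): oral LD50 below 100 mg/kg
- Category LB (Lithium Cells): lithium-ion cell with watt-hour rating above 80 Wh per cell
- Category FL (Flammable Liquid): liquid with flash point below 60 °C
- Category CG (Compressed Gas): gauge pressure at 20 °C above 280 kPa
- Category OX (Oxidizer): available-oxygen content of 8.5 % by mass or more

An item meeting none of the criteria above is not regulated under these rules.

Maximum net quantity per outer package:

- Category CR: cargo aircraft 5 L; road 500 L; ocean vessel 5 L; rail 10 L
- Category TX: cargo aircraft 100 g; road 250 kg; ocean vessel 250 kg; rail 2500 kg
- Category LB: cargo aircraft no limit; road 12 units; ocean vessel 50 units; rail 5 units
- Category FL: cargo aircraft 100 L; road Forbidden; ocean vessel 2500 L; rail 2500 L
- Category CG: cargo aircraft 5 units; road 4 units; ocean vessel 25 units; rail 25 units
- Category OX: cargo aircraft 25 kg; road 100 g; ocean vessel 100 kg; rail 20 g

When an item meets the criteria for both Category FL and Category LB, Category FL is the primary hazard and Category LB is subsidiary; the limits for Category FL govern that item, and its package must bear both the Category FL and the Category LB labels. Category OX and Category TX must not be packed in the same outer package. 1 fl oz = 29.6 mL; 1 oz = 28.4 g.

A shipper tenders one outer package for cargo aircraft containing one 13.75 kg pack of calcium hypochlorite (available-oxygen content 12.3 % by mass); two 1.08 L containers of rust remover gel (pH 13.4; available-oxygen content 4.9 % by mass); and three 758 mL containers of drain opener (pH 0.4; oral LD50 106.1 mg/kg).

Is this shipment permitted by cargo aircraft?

Yes

Calcium hypochlorite: available-oxygen content 12.3 % by mass ≥ 8.5 % by mass → Category OX (Oxidizer).
The rust remover gel has pH 13.4, which is ≥ 12.5, so it is Category CR (Corrosive).
Drain opener: pH 0.4 ≤ 2 → Category CR (Corrosive).
Category OX quantity: 13.75 kg.
13.75 kg ≤ 25 kg (cargo aircraft limit, Category OX) — within limit.
Total Category CR: (two 1.08 L containers = 2.16 L) + (three 758 mL containers = 2.274 L) = 4.434 L.
That is within the Category CR cargo aircraft limit of 5 L.
The segregation rule (Category OX with Category TX) does not apply to Category OX with Category CR.
Every hazard category is within its cargo aircraft limit and no segregation rule is violated.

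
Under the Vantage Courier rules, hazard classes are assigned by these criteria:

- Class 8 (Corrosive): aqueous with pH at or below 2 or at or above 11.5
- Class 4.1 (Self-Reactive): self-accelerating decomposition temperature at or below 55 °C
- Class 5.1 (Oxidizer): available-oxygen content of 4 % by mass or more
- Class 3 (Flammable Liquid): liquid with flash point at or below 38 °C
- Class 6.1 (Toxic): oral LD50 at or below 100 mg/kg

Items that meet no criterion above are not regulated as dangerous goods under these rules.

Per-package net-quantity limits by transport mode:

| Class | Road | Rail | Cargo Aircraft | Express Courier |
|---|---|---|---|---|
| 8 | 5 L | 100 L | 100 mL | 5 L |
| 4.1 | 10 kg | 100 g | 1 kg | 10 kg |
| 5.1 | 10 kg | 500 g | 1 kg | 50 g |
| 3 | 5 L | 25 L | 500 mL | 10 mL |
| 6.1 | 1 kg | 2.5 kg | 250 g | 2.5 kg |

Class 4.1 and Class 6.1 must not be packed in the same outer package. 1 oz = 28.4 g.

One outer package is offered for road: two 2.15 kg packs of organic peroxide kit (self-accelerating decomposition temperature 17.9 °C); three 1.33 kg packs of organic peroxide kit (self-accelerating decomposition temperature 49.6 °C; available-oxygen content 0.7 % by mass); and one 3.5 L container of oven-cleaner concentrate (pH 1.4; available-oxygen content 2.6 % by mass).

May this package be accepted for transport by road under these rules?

Organic peroxide kit: self-accelerating decomposition temperature 17.9 °C ≤ 55 °C → Class 4.1 (Self-Reactive).
With self-accelerating decomposition temperature 49.6 °C (≤ 55 °C), the organic peroxide kit falls in Class 4.1.
With pH 1.4 (≤ 2), the oven-cleaner concentrate falls in Class 8.
Class 4.1 net quantity: (two 2.15 kg packs = 4.3 kg) + (three 1.33 kg packs = 3.99 kg) = 8.29 kg.
8.29 kg is within the road limit of 10 kg for Class 4.1.
Class 8 quantity: 3.5 L.
3.5 L is within the road limit of 5 L for Class 8.
The segregation rule (Class 4.1 with Class 6.1) does not apply to Class 4.1 with Class 8.
Every hazard class is within its road limit and no segregation rule is violated.

Yes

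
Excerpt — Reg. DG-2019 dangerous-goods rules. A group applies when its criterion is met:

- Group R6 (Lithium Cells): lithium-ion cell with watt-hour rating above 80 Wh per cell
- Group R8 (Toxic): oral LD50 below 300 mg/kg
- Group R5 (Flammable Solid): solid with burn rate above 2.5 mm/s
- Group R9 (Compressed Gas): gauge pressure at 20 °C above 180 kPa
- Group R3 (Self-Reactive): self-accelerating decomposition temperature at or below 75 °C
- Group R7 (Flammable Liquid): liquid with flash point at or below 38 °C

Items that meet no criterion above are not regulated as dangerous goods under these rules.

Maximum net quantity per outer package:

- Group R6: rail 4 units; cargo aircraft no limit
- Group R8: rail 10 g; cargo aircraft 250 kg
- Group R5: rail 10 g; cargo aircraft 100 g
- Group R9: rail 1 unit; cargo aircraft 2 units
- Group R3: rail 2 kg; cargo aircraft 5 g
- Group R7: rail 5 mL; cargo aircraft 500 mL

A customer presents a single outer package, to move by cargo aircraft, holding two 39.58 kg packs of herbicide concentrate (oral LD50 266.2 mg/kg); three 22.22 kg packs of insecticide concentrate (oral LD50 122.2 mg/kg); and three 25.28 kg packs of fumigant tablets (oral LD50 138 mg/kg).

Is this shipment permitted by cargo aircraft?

Yes

Herbicide concentrate: oral LD50 266.2 mg/kg < 300 mg/kg → Group R8 (Toxic).
With oral LD50 122.2 mg/kg (< 300 mg/kg), the insecticide concentrate falls in Group R8.
With oral LD50 138 mg/kg (< 300 mg/kg), the fumigant tablets fall in Group R8.
Group R8 net quantity: (two 39.58 kg packs = 79.16 kg) + (three 22.22 kg packs = 66.66 kg) + (three 25.28 kg packs = 75.84 kg) = 221.66 kg.
221.66 kg is within the cargo aircraft limit of 250 kg for Group R8.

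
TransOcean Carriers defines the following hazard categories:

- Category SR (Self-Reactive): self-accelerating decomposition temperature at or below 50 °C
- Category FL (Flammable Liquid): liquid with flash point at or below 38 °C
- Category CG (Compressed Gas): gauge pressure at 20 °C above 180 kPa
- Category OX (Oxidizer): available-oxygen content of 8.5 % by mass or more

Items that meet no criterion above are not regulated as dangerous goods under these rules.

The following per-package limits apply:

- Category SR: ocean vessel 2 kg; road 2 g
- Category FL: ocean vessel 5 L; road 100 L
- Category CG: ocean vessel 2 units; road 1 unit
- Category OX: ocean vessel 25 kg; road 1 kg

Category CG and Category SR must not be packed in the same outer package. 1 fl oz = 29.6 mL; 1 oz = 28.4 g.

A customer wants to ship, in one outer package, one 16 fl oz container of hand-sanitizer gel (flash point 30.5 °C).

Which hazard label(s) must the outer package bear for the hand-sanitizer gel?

Category FL

Hand-sanitizer gel: flash point 30.5 °C ≤ 38 °C → Category FL (Flammable Liquid).
Only the Category FL label is required.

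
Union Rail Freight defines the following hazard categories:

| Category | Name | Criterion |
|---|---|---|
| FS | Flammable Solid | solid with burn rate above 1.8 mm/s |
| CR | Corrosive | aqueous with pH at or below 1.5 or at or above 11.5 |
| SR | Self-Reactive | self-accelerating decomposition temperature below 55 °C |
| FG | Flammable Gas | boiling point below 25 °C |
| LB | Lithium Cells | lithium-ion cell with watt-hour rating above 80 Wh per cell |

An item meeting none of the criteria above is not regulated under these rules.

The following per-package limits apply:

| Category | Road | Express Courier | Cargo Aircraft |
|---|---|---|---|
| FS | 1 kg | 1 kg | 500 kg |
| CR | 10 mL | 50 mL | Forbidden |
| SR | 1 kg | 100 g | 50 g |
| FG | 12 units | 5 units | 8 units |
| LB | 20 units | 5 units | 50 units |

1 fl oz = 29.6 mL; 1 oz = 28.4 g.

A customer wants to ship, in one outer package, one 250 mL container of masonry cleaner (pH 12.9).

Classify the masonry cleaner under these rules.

Category CR

With pH 12.9 (≥ 11.5), the masonry cleaner falls in Category CR.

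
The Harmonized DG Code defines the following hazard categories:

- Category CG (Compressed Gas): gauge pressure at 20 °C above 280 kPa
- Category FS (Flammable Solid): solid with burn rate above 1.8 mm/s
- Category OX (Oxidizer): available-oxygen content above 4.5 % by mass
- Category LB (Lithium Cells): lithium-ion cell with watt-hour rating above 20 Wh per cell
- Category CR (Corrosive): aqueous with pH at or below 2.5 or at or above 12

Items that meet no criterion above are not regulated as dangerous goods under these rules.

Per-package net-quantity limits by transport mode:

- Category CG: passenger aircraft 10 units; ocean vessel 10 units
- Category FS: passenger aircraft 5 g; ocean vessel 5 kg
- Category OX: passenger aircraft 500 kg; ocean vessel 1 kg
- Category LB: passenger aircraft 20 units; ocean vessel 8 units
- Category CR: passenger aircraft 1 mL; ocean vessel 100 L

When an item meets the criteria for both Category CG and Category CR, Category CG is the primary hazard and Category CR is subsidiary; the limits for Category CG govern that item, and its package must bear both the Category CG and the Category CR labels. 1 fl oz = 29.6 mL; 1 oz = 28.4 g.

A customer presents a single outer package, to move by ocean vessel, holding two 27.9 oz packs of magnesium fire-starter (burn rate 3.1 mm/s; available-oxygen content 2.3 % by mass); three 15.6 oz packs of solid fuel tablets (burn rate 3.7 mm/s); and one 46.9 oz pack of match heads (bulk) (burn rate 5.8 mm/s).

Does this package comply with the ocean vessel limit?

Yes

With burn rate 3.1 mm/s (> 1.8 mm/s), the magnesium fire-starter falls in Category FS.
Solid fuel tablets: burn rate 3.7 mm/s > 1.8 mm/s → Category FS (Flammable Solid).
Burn rate 5.8 mm/s meets the Category FS criterion (Flammable Solid), so the match heads (bulk) are Category FS.
Category FS net quantity: (two 27.9 oz packs = 1584.72 g) + (three 15.6 oz packs = 1329.12 g) + (one 46.9 oz pack = 1331.96 g) = 4245.8 g.
That is within the Category FS ocean vessel limit of 5 kg.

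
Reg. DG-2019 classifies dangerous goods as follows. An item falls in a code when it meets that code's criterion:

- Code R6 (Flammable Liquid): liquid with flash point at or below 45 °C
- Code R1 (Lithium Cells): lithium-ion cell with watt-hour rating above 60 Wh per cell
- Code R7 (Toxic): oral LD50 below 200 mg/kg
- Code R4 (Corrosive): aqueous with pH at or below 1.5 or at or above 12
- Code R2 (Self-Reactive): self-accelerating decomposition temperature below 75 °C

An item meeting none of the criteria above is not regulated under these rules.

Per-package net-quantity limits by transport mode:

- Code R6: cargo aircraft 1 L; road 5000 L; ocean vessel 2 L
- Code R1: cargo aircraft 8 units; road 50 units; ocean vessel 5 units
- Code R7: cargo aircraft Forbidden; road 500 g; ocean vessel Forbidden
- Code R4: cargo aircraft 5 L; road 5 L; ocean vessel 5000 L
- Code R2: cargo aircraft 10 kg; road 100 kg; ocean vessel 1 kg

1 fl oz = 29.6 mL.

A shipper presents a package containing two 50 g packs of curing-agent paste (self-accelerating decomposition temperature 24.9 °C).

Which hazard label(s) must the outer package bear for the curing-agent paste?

Self-accelerating decomposition temperature 24.9 °C meets the Code R2 criterion (Self-Reactive), so the curing-agent paste is Code R2.
Only the Code R2 label is required.

Code R2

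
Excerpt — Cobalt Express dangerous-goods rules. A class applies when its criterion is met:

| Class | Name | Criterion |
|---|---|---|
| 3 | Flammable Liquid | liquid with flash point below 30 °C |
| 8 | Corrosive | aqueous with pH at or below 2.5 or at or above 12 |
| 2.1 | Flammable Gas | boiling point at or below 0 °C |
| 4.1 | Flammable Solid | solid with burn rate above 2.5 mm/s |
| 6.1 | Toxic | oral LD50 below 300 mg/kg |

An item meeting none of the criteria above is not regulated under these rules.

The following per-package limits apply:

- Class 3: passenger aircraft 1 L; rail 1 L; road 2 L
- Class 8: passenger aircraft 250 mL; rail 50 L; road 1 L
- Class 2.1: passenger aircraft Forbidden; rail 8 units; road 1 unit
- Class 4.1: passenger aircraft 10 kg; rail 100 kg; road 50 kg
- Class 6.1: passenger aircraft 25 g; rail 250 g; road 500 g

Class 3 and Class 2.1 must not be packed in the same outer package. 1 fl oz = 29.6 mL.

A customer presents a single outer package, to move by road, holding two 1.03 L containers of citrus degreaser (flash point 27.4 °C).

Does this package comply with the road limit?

The citrus degreaser has flash point 27.4 °C, which is < 30 °C, so it is Class 3 (Flammable Liquid).
Class 3 quantity: two 1.03 L containers = 2.06 L.
2.06 L exceeds the road limit of 2 L for Class 3.

No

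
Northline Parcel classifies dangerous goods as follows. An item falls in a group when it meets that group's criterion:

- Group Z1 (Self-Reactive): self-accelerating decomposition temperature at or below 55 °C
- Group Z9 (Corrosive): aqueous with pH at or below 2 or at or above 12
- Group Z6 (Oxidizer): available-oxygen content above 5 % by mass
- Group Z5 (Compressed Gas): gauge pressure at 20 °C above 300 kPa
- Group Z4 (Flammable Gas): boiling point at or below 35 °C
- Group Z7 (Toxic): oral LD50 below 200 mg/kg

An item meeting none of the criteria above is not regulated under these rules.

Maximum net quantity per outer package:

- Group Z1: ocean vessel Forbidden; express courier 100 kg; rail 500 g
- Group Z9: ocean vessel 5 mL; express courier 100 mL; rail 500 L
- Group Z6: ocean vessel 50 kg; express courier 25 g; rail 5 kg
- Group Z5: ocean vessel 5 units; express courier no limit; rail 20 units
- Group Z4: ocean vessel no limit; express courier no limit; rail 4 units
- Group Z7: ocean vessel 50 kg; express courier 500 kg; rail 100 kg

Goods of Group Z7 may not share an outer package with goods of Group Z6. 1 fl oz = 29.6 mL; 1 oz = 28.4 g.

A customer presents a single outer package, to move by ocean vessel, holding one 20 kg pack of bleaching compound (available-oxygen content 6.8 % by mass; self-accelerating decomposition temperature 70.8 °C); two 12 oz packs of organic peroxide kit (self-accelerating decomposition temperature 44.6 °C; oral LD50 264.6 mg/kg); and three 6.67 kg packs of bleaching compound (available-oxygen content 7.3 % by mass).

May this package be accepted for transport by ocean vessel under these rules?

No

With available-oxygen content 6.8 % by mass (> 5 % by mass), the bleaching compound falls in Group Z6.
Self-accelerating decomposition temperature 44.6 °C meets the Group Z1 criterion (Self-Reactive), so the organic peroxide kit is Group Z1.
With available-oxygen content 7.3 % by mass (> 5 % by mass), the bleaching compound falls in Group Z6.
Total Group Z6: 20 kg + (three 6.67 kg packs = 20.01 kg) = 40.01 kg.
That is within the Group Z6 ocean vessel limit of 50 kg.
Group Z1 quantity: two 12 oz packs = 681.6 g.
Group Z1 is Forbidden by ocean vessel.
The segregation rule (Group Z7 with Group Z6) does not apply to Group Z6 with Group Z1.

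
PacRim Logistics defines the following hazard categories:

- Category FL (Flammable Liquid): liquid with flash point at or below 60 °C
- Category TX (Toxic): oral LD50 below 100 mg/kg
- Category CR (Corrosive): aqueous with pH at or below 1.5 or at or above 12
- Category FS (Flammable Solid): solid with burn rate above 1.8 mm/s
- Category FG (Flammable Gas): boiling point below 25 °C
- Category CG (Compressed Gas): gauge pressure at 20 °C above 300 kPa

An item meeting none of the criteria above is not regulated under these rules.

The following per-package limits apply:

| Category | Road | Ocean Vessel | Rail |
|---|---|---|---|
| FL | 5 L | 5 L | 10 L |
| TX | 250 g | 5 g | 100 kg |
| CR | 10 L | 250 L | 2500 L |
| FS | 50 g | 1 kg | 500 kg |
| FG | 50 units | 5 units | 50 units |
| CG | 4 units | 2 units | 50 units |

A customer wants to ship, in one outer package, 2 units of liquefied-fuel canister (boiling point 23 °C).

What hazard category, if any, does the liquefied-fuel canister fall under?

Liquefied-fuel canister: boiling point 23 °C < 25 °C → Category FG (Flammable Gas).

Category FG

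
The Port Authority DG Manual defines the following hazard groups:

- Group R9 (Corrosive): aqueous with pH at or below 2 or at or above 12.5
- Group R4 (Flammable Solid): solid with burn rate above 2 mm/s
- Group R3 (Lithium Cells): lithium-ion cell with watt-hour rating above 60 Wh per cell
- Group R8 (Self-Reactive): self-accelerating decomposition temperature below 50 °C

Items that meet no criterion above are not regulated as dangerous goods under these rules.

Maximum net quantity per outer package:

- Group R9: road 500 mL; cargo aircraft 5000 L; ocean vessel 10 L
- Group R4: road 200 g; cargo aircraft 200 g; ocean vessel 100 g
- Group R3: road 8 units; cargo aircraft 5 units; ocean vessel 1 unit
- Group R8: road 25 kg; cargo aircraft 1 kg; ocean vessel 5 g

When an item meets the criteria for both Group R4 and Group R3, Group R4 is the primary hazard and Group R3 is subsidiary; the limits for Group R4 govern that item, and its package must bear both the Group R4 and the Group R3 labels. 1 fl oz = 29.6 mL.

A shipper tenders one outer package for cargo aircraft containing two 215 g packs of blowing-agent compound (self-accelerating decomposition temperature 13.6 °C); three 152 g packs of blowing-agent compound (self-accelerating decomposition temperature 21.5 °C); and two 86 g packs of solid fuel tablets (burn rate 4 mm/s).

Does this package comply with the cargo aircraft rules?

Blowing-agent compound: self-accelerating decomposition temperature 13.6 °C < 50 °C → Group R8 (Self-Reactive).
The blowing-agent compound has self-accelerating decomposition temperature 21.5 °C, which is < 50 °C, so it is Group R8 (Self-Reactive).
Solid fuel tablets: burn rate 4 mm/s > 2 mm/s → Group R4 (Flammable Solid).
Total Group R8: (two 215 g packs = 430 g) + (three 152 g packs = 456 g) = 886 g.
That is within the Group R8 cargo aircraft limit of 1 kg.
Group R4 quantity: two 86 g packs = 172 g.
That is within the Group R4 cargo aircraft limit of 200 g.
Every hazard group is within its cargo aircraft limit and no segregation rule is violated.

Yes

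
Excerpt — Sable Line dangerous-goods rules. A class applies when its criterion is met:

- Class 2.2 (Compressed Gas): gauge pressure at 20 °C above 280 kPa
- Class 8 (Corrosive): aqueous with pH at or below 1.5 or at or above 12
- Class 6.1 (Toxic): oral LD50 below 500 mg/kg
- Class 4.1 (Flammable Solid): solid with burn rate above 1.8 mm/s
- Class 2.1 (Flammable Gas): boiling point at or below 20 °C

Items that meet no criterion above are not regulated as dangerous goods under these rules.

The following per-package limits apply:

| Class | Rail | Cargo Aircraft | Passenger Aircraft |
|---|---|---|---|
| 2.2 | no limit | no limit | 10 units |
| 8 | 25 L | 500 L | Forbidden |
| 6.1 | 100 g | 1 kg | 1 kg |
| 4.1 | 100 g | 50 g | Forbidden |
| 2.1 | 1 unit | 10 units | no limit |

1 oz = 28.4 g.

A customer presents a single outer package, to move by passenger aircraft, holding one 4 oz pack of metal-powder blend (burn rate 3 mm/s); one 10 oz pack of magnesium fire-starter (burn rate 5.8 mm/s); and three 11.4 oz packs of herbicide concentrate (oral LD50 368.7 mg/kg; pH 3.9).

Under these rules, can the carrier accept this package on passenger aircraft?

Burn rate 3 mm/s meets the Class 4.1 criterion (Flammable Solid), so the metal-powder blend is Class 4.1.
Burn rate 5.8 mm/s meets the Class 4.1 criterion (Flammable Solid), so the magnesium fire-starter is Class 4.1.
Herbicide concentrate: oral LD50 368.7 mg/kg < 500 mg/kg → Class 6.1 (Toxic).
Class 4.1 net quantity: (one 4 oz pack = 113.6 g) + (one 10 oz pack = 284 g) = 397.6 g.
Class 4.1 is Forbidden by passenger aircraft.
Class 6.1 quantity: three 11.4 oz packs = 971.28 g.
That is within the Class 6.1 passenger aircraft limit of 1 kg.

No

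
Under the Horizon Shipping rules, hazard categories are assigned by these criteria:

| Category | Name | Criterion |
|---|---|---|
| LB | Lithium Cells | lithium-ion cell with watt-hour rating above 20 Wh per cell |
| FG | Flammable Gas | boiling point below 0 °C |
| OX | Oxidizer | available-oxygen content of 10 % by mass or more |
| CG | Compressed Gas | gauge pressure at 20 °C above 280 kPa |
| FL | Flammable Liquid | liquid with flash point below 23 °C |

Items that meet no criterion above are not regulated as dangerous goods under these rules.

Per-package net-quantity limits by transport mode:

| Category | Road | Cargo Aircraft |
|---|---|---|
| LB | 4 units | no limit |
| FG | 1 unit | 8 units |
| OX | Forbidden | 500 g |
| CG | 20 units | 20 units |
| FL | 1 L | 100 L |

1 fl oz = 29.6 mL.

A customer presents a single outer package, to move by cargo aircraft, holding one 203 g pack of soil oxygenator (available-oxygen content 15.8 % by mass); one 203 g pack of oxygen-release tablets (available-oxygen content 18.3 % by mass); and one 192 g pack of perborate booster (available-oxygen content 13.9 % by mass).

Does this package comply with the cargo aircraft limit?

No

Available-oxygen content 15.8 % by mass meets the Category OX criterion (Oxidizer), so the soil oxygenator is Category OX.
With available-oxygen content 18.3 % by mass (≥ 10 % by mass), the oxygen-release tablets fall in Category OX.
The perborate booster has available-oxygen content 13.9 % by mass, which is ≥ 10 % by mass, so it is Category OX (Oxidizer).
Total Category OX: 203 g + 203 g + 192 g = 598 g.
598 g > 500 g (cargo aircraft limit, Category OX) — over the limit.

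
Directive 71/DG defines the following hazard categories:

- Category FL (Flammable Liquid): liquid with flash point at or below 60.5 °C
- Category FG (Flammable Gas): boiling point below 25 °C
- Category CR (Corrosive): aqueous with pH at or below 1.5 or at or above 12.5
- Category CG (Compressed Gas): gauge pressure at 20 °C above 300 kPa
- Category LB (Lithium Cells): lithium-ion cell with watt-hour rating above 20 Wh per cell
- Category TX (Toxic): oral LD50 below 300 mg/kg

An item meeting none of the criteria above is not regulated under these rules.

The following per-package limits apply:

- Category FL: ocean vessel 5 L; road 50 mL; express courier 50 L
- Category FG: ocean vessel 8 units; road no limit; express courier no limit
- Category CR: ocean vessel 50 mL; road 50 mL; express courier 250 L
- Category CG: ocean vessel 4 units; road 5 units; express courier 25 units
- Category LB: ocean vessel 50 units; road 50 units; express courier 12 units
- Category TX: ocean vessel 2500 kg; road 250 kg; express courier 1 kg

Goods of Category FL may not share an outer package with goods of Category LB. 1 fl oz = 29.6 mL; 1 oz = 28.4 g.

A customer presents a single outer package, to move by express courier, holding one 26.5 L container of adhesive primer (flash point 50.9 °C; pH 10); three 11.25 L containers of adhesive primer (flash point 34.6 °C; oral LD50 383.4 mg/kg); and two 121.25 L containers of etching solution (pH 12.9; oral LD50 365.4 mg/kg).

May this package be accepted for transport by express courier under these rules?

Flash point 50.9 °C meets the Category FL criterion (Flammable Liquid), so the adhesive primer is Category FL.
The adhesive primer has flash point 34.6 °C, which is ≤ 60.5 °C, so it is Category FL (Flammable Liquid).
With pH 12.9 (≥ 12.5), the etching solution falls in Category CR.
Category FL net quantity: 26.5 L + (three 11.25 L containers = 33.75 L) = 60.25 L.
60.25 L > 50 L (express courier limit, Category FL) — over the limit.
Category CR quantity: two 121.25 L containers = 242.5 L.
242.5 L ≤ 250 L (express courier limit, Category CR) — within limit.
The segregation rule (Category FL with Category LB) does not apply to Category FL with Category CR.

No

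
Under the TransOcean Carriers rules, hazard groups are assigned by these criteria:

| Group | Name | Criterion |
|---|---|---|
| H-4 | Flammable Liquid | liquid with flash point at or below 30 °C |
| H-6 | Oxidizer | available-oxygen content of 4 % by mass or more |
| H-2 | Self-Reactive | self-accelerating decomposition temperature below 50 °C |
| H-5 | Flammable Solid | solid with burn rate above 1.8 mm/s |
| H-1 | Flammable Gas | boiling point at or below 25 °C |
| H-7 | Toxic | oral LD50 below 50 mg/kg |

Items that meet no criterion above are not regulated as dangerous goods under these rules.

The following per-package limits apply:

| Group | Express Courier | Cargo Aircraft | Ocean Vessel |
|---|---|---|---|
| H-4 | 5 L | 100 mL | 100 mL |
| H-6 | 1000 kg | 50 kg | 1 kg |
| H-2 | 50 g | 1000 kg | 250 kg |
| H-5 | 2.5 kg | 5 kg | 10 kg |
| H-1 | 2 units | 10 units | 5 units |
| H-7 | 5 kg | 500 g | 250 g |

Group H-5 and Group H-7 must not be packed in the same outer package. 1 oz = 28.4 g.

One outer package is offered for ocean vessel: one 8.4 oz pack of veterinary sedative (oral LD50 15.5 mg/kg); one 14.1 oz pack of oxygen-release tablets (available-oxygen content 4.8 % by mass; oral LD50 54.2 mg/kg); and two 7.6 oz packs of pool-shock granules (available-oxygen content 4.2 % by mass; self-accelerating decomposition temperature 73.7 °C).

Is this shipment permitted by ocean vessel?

Veterinary sedative: oral LD50 15.5 mg/kg < 50 mg/kg → Group H-7 (Toxic).
With available-oxygen content 4.8 % by mass (≥ 4 % by mass), the oxygen-release tablets fall in Group H-6.
The pool-shock granules have available-oxygen content 4.2 % by mass, which is ≥ 4 % by mass, so they are Group H-6 (Oxidizer).
Total Group H-6: (one 14.1 oz pack = 400.44 g) + (two 7.6 oz packs = 431.68 g) = 832.12 g.
832.12 g ≤ 1 kg (ocean vessel limit, Group H-6) — within limit.
Group H-7 quantity: one 8.4 oz pack = 238.56 g.
That is within the Group H-7 ocean vessel limit of 250 g.
The segregation rule (Group H-5 with Group H-7) does not apply to Group H-6 with Group H-7.
Every hazard group is within its ocean vessel limit and no segregation rule is violated.

Yes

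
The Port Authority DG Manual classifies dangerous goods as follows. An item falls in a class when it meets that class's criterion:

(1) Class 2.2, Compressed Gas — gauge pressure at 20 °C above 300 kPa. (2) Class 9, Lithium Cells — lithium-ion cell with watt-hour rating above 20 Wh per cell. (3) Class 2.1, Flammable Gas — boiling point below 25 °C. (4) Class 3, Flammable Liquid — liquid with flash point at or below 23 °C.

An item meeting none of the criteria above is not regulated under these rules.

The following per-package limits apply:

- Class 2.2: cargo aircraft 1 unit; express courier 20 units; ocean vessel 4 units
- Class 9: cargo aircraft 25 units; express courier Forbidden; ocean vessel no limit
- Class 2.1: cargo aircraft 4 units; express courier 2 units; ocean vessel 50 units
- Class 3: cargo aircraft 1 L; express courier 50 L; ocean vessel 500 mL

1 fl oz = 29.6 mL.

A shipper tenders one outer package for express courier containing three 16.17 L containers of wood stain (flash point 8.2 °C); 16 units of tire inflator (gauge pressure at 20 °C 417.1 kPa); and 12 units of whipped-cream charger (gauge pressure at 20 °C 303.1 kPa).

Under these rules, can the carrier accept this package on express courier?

No

The wood stain has flash point 8.2 °C, which is ≤ 23 °C, so it is Class 3 (Flammable Liquid).
The tire inflator has gauge pressure at 20 °C 417.1 kPa, which is > 300 kPa, so it is Class 2.2 (Compressed Gas).
The whipped-cream charger has gauge pressure at 20 °C 303.1 kPa, which is > 300 kPa, so it is Class 2.2 (Compressed Gas).
Class 2.2 net quantity: 16 units + 12 units = 28 units.
That exceeds the Class 2.2 express courier limit of 20 units.
Class 3 quantity: three 16.17 L containers = 48.51 L.
48.51 L ≤ 50 L (express courier limit, Class 3) — within limit.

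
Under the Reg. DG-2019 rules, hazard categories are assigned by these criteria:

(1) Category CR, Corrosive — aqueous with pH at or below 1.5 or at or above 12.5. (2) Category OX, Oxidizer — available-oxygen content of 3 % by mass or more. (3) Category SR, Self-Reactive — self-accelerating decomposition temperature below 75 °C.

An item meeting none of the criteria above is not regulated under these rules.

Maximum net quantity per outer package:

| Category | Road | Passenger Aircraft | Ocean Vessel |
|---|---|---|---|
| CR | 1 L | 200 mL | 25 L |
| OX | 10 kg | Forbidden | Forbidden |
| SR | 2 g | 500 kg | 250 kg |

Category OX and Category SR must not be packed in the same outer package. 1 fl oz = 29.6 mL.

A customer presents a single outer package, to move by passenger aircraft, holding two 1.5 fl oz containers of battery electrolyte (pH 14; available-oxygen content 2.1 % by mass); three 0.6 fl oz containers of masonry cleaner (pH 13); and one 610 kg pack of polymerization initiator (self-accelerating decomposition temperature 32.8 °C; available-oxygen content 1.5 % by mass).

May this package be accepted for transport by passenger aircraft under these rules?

No

The battery electrolyte has pH 14, which is ≥ 12.5, so it is Category CR (Corrosive).
Masonry cleaner: pH 13 ≥ 12.5 → Category CR (Corrosive).
The polymerization initiator has self-accelerating decomposition temperature 32.8 °C, which is < 75 °C, so it is Category SR (Self-Reactive).
Category CR net quantity: (two 1.5 fl oz containers = 88.8 mL) + (three 0.6 fl oz containers = 53.28 mL) = 142.08 mL.
142.08 mL is within the passenger aircraft limit of 200 mL for Category CR.
Category SR quantity: 610 kg.
610 kg > 500 kg (passenger aircraft limit, Category SR) — over the limit.
The segregation rule (Category OX with Category SR) does not apply to Category CR with Category SR.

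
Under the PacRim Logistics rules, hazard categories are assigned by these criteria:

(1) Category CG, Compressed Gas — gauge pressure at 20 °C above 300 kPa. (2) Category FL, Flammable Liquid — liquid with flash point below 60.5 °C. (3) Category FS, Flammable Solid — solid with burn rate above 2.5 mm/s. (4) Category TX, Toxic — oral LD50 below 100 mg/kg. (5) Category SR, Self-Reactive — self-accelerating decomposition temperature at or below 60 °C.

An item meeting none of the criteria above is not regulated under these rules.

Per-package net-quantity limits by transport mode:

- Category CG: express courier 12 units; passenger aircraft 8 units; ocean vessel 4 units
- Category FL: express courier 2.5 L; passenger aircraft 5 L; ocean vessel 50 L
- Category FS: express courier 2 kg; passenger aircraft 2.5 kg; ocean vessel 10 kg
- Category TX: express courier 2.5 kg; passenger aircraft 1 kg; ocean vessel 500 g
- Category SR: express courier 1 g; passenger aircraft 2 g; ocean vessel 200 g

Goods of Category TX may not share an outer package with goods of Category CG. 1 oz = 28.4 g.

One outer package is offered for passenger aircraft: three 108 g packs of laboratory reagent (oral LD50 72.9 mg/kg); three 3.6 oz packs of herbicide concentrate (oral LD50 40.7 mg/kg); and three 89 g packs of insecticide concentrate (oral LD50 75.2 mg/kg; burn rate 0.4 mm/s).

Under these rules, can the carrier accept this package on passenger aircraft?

Laboratory reagent: oral LD50 72.9 mg/kg < 100 mg/kg → Category TX (Toxic).
Herbicide concentrate: oral LD50 40.7 mg/kg < 100 mg/kg → Category TX (Toxic).
Oral LD50 75.2 mg/kg meets the Category TX criterion (Toxic), so the insecticide concentrate is Category TX.
Total Category TX: (three 108 g packs = 324 g) + (three 3.6 oz packs = 306.72 g) + (three 89 g packs = 267 g) = 897.72 g.
That is within the Category TX passenger aircraft limit of 1 kg.

Yes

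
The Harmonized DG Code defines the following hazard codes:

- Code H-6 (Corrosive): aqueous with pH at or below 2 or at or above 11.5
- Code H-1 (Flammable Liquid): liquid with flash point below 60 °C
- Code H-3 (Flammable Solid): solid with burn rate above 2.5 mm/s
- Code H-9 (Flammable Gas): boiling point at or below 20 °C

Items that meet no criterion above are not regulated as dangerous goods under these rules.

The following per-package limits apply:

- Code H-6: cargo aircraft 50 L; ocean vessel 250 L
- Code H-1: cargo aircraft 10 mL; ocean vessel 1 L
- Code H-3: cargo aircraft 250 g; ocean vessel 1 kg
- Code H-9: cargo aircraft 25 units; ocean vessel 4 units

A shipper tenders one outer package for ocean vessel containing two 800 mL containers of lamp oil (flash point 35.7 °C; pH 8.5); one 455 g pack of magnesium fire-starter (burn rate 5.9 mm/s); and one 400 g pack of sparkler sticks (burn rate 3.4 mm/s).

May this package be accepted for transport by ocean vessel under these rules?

No

The lamp oil has flash point 35.7 °C, which is < 60 °C, so it is Code H-1 (Flammable Liquid).
Magnesium fire-starter: burn rate 5.9 mm/s > 2.5 mm/s → Code H-3 (Flammable Solid).
Burn rate 3.4 mm/s meets the Code H-3 criterion (Flammable Solid), so the sparkler sticks are Code H-3.
Total Code H-3: 455 g + 400 g = 855 g.
855 g is within the ocean vessel limit of 1 kg for Code H-3.
Code H-1 quantity: two 800 mL containers = 1.6 L.
1.6 L exceeds the ocean vessel limit of 1 L for Code H-1.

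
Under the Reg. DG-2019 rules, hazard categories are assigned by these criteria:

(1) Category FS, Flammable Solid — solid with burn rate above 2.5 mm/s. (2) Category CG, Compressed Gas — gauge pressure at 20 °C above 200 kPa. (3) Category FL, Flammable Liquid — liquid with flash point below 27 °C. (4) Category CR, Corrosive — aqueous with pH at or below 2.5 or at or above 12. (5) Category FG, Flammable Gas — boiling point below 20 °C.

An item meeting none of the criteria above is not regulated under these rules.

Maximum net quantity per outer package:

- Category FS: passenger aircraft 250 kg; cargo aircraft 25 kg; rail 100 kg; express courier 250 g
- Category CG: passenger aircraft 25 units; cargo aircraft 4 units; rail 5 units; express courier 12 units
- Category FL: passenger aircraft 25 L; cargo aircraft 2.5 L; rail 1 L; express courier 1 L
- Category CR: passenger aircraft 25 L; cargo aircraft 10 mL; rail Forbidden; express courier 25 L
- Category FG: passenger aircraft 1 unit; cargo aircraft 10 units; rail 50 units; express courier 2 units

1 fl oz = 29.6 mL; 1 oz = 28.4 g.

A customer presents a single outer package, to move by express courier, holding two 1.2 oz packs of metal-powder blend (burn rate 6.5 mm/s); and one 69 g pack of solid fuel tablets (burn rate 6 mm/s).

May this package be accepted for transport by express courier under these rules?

The metal-powder blend has burn rate 6.5 mm/s, which is > 2.5 mm/s, so it is Category FS (Flammable Solid).
Burn rate 6 mm/s meets the Category FS criterion (Flammable Solid), so the solid fuel tablets are Category FS.
Category FS net quantity: (two 1.2 oz packs = 68.16 g) + 69 g = 137.16 g.
137.16 g is within the express courier limit of 250 g for Category FS.

Yes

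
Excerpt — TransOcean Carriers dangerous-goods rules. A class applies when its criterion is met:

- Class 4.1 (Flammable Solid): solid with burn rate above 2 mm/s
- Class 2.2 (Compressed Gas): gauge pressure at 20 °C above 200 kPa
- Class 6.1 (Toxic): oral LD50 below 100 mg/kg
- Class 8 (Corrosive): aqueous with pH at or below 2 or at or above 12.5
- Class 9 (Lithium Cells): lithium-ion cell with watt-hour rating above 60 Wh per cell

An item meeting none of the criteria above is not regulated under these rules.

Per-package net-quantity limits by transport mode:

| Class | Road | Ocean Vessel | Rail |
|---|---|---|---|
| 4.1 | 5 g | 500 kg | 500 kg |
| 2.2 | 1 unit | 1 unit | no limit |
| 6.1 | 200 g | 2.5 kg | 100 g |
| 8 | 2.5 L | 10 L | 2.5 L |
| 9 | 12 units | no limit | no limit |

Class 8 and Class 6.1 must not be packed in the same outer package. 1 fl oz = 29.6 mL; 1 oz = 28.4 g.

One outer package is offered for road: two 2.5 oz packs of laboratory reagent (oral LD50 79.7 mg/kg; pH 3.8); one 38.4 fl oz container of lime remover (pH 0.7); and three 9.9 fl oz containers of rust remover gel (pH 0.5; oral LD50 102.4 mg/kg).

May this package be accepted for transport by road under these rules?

No

Oral LD50 79.7 mg/kg meets the Class 6.1 criterion (Toxic), so the laboratory reagent is Class 6.1.
With pH 0.7 (≤ 2), the lime remover falls in Class 8.
Rust remover gel: pH 0.5 ≤ 2 → Class 8 (Corrosive).
Class 8 net quantity: (one 38.4 fl oz container = 1136.64 mL) + (three 9.9 fl oz containers = 879.12 mL) = 2015.76 mL.
2015.76 mL is within the road limit of 2.5 L for Class 8.
Class 6.1 quantity: two 2.5 oz packs = 142 g.
142 g ≤ 200 g (road limit, Class 6.1) — within limit.
Class 8 and Class 6.1 may not share an outer package.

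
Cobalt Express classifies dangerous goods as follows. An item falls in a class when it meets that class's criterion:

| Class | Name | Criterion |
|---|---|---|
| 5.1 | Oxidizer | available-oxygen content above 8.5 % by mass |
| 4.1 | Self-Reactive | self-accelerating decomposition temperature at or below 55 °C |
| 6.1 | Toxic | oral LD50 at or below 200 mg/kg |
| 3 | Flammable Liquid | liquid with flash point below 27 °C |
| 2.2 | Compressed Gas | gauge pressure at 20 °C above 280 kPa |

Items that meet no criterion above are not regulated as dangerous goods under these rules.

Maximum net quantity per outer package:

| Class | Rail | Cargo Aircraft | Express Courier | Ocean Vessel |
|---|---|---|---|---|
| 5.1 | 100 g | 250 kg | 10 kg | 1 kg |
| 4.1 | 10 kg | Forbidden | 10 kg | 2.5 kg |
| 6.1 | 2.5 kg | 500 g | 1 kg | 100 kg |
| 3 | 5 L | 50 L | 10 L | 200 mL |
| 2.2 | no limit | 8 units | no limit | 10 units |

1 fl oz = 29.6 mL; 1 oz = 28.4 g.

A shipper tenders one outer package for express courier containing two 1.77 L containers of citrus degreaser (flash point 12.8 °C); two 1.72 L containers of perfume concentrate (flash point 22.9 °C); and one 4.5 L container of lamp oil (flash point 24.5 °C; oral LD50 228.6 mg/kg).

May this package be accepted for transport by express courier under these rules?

No

Flash point 12.8 °C meets the Class 3 criterion (Flammable Liquid), so the citrus degreaser is Class 3.
Flash point 22.9 °C meets the Class 3 criterion (Flammable Liquid), so the perfume concentrate is Class 3.
Lamp oil: flash point 24.5 °C < 27 °C → Class 3 (Flammable Liquid).
Total Class 3: (two 1.77 L containers = 3.54 L) + (two 1.72 L containers = 3.44 L) + 4.5 L = 11.48 L.
That exceeds the Class 3 express courier limit of 10 L.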